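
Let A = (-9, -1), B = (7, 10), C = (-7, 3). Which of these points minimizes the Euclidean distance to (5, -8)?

Distances: d(A) ≈ 15.6525, d(B) ≈ 18.1108, d(C) ≈ 16.2788. Nearest: A = (-9, -1) with distance 15.6525.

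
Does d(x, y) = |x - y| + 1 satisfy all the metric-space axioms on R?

No. d fails identity of indiscernibles (specifically d(x,x) = 0): d(-3, -3) = |-3 - (-3)| + 1 = 0 + 1 = 1 ≠ 0.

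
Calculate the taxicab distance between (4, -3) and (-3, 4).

Σ|x_i - y_i| = |4 - (-3)| + |-3 - 4| = 7 + 7 = 14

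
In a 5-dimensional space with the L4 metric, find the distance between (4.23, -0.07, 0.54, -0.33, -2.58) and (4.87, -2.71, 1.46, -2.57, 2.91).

(Σ|x_i - y_i|^4)^(1/4) = (|4.23 - 4.87|^4 + |-0.07 - (-2.71)|^4 + |0.54 - 1.46|^4 + |-0.33 - (-2.57)|^4 + |-2.58 - 2.91|^4)^(1/4)
= (0.64^4 + 2.64^4 + 0.92^4 + 2.24^4 + 5.49^4)^(1/4) ≈ (0.1678 + 48.5753 + 0.7164 + 25.1763 + 908.4256)^(1/4) = (983.0614)^(1/4) ≈ 5.5994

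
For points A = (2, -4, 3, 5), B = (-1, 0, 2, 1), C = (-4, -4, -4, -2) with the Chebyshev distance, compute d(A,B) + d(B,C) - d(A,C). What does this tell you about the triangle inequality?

d(A,B) = max(3, 4, 1, 4) = 4, d(B,C) = max(3, 4, 6, 3) = 6, d(A,C) = max(6, 0, 7, 7) = 7.
d(A,B) + d(B,C) - d(A,C) = 4 + 6 - 7 = 10 - 7 = 3. This is ≥ 0, so the triangle inequality holds for these points.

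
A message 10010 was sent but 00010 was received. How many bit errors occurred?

Differing positions: 1. Hamming distance = 1.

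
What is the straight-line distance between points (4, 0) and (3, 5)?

√(Σ(x_i - y_i)²) = √((4 - 3)² + (0 - 5)²)
= √(1² + (-5)²) = √(1 + 25) = √26 ≈ 5.099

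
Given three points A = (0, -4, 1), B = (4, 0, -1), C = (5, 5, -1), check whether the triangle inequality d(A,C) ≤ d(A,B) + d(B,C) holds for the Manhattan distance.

d(A,B) = 4 + 4 + 2 = 10, d(B,C) = 1 + 5 + 0 = 6, d(A,C) = 5 + 9 + 2 = 16.
d(A,C) = 16 ≤ 10 + 6 = 16. Triangle inequality is satisfied.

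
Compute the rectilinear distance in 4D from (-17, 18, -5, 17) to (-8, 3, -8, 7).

Σ|x_i - y_i| = |-17 - (-8)| + |18 - 3| + |-5 - (-8)| + |17 - 7| = 9 + 15 + 3 + 10 = 37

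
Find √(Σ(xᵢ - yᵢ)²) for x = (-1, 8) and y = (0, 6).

√(Σ(x_i - y_i)²) = √((-1 - 0)² + (8 - 6)²)
= √((-1)² + 2²) = √(1 + 4) = √5 ≈ 2.2361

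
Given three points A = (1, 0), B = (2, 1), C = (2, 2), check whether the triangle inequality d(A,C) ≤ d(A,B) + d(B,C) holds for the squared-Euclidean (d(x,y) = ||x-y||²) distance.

d(A,B) = 1² + 1² = 2, d(B,C) = 0² + 1² = 1, d(A,C) = 1² + 2² = 5.
d(A,C) = 5 > 2 + 1 = 3. Triangle inequality is VIOLATED. (Squared-Euclidean is not a metric — this is a counterexample.)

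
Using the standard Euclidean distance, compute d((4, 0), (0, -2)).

(Σ|x_i - y_i|^2)^(1/2) = (|4 - 0|^2 + |0 - (-2)|^2)^(1/2)
= (4^2 + 2^2)^(1/2) = (16 + 4)^(1/2) = (20)^(1/2) ≈ 4.4721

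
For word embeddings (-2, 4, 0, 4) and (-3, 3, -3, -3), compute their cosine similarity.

With u = (-2, 4, 0, 4), v = (-3, 3, -3, -3):
u·v = (-2)·(-3) + 4·3 + 0·(-3) + 4·(-3) = 6 + 12 + 0 + (-12) = 6.
|u| = √((-2)² + 4² + 0² + 4²) = √36, |v| = √((-3)² + 3² + (-3)² + (-3)²) = √36, so |u||v| = √(36·36) = √1296 = 36.
cos θ = (u·v)/(|u||v|) = 6/36 ≈ 0.1667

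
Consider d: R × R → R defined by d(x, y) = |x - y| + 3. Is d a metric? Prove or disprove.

No. d fails identity of indiscernibles (specifically d(x,x) = 0): d(2, 2) = |2 - 2| + 3 = 0 + 3 = 3 ≠ 0.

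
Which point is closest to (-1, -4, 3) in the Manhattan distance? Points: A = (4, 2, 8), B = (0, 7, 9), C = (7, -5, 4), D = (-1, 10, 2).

Distances: d(A) = 16, d(B) = 18, d(C) = 10, d(D) = 15. Nearest: C = (7, -5, 4) with distance 10.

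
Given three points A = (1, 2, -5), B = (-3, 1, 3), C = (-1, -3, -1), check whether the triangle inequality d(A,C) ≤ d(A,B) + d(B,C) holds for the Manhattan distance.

d(A,B) = 4 + 1 + 8 = 13, d(B,C) = 2 + 4 + 4 = 10, d(A,C) = 2 + 5 + 4 = 11.
d(A,C) = 11 ≤ 13 + 10 = 23. Triangle inequality is satisfied.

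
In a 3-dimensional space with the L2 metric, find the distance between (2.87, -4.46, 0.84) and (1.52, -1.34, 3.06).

(Σ|x_i - y_i|^2)^(1/2) = (|2.87 - 1.52|^2 + |-4.46 - (-1.34)|^2 + |0.84 - 3.06|^2)^(1/2)
= (1.35^2 + 3.12^2 + 2.22^2)^(1/2) = (1.8225 + 9.7344 + 4.9284)^(1/2) = (16.4853)^(1/2) ≈ 4.0602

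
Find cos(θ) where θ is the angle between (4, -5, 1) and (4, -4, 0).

With u = (4, -5, 1), v = (4, -4, 0):
u·v = 4·4 + (-5)·(-4) + 1·0 = 16 + 20 + 0 = 36.
|u| = √(4² + (-5)² + 1²) = √42, |v| = √(4² + (-4)² + 0²) = √32, so |u||v| = √(42·32) = √1344.
cos θ = (u·v)/(|u||v|) = 36/√1344 ≈ 0.982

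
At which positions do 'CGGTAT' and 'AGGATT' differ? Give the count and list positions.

Differing positions: 1, 4, 5. Hamming distance = 3.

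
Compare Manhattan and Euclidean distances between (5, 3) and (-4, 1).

L1 = |5 - (-4)| + |3 - 1| = 9 + 2 = 11
L2 = √(9² + 2²) = √85 ≈ 9.2195
L1 ≥ L2 always (equality iff movement is along one axis); L1 > L2 here.
Ratio L1/L2 = 11/√85 ≈ 1.1931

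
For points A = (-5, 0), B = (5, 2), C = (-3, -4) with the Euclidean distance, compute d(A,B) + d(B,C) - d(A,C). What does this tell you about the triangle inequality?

d(A,B) = √(10² + 2²) = √104 ≈ 10.198, d(B,C) = √(8² + 6²) = √100 = 10, d(A,C) = √(2² + 4²) = √20 ≈ 4.4721.
d(A,B) + d(B,C) - d(A,C) = 10.198 + 10 - 4.4721 = 20.198 - 4.4721 = 15.7259 (to 4 decimal places). This is ≥ 0, so the triangle inequality holds for these points.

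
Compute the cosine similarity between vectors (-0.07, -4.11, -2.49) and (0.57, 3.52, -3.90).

With u = (-0.07, -4.11, -2.49), v = (0.57, 3.52, -3.90):
u·v = (-0.07)·0.57 + (-4.11)·3.52 + (-2.49)·(-3.9) = (-0.0399) + (-14.4672) + 9.711 = -4.7961.
|u| = √((-0.07)² + (-4.11)² + (-2.49)²) = √(0.0049 + 16.8921 + 6.2001) = √23.0971, |v| = √(0.57² + 3.52² + (-3.9)²) = √(0.3249 + 12.3904 + 15.21) = √27.9253.
cos θ = (u·v)/(|u||v|) = -4.7961/(√23.0971·√27.9253) ≈ -0.1888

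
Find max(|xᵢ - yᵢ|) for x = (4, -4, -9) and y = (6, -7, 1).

max(|x_i - y_i|) = max(|4 - 6|, |-4 - (-7)|, |-9 - 1|) = max(2, 3, 10) = 10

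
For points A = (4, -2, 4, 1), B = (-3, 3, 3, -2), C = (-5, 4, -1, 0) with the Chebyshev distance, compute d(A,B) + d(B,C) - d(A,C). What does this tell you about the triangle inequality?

d(A,B) = max(7, 5, 1, 3) = 7, d(B,C) = max(2, 1, 4, 2) = 4, d(A,C) = max(9, 6, 5, 1) = 9.
d(A,B) + d(B,C) - d(A,C) = 7 + 4 - 9 = 11 - 9 = 2. This is ≥ 0, so the triangle inequality holds for these points.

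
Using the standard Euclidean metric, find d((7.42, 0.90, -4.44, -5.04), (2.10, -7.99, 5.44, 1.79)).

√(Σ(x_i - y_i)²) = √((7.42 - 2.1)² + (0.9 - (-7.99))² + (-4.44 - 5.44)² + (-5.04 - 1.79)²)
= √(5.32² + 8.89² + (-9.88)² + (-6.83)²) = √(28.3024 + 79.0321 + 97.6144 + 46.6489) = √251.5978 ≈ 15.8618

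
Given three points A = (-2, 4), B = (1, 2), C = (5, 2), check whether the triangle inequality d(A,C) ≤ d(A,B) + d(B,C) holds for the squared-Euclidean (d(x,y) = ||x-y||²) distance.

d(A,B) = 3² + 2² = 13, d(B,C) = 4² + 0² = 16, d(A,C) = 7² + 2² = 53.
d(A,C) = 53 > 13 + 16 = 29. Triangle inequality is VIOLATED. (Squared-Euclidean is not a metric — this is a counterexample.)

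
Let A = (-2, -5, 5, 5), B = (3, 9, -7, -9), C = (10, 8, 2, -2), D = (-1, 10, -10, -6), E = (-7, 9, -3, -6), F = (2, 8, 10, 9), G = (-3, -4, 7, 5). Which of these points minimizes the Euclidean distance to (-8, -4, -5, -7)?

Distances: d(A) ≈ 16.7631, d(B) ≈ 17.2627, d(C) ≈ 23.2809, d(D) ≈ 16.4621, d(E) ≈ 13.2288, d(F) ≈ 26.9258, d(G) ≈ 17.6918. Nearest: E = (-7, 9, -3, -6) with distance 13.2288.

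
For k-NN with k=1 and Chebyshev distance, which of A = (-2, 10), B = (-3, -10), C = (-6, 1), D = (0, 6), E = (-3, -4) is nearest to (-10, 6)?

Distances: d(A) = 8, d(B) = 16, d(C) = 5, d(D) = 10, d(E) = 10. Nearest: C = (-6, 1) with distance 5.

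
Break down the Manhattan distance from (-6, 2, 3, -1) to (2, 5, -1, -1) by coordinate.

Σ|x_i - y_i| = |-6 - 2| + |2 - 5| + |3 - (-1)| + |-1 - (-1)| = 8 + 3 + 4 + 0 = 15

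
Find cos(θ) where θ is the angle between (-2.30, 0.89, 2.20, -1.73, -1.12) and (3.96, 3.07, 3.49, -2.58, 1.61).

With u = (-2.30, 0.89, 2.20, -1.73, -1.12), v = (3.96, 3.07, 3.49, -2.58, 1.61):
u·v = (-2.3)·3.96 + 0.89·3.07 + 2.2·3.49 + (-1.73)·(-2.58) + (-1.12)·1.61 = (-9.108) + 2.7323 + 7.678 + 4.4634 + (-1.8032) = 3.9625.
|u| = √((-2.3)² + 0.89² + 2.2² + (-1.73)² + (-1.12)²) = √(5.29 + 0.7921 + 4.84 + 2.9929 + 1.2544) = √15.1694, |v| = √(3.96² + 3.07² + 3.49² + (-2.58)² + 1.61²) = √(15.6816 + 9.4249 + 12.1801 + 6.6564 + 2.5921) = √46.5351.
cos θ = (u·v)/(|u||v|) = 3.9625/(√15.1694·√46.5351) ≈ 0.1491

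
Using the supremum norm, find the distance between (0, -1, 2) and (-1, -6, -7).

max(|x_i - y_i|) = max(|0 - (-1)|, |-1 - (-6)|, |2 - (-7)|) = max(1, 5, 9) = 9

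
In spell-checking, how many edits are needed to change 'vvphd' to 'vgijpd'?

Let D[i][j] be the edit distance between the first i characters of 'vvphd' and the first j characters of 'vgijpd', with D[i][0] = i, D[0][j] = j, and D[i][j] = D[i-1][j-1] if the characters match, else 1 + min(D[i-1][j], D[i][j-1], D[i-1][j-1]). Filling the table (rows: prefixes of 'vvphd', columns: prefixes of 'vgijpd'):
     ε  v  g  i  j  p  d
  ε  0  1  2  3  4  5  6
  v  1  0  1  2  3  4  5
  v  2  1  1  2  3  4  5
  p  3  2  2  2  3  3  4
  h  4  3  3  3  3  4  4
  d  5  4  4  4  4  4  4
The bottom-right entry gives D[5][6] = 4, so no sequence of fewer than 4 edits works. Backtracking through the table gives one optimal edit sequence (4 edits):
  vvphd → vgvphd (ins g @2)
  vgvphd → vgiphd (sub v→i @3)
  vgiphd → vgijhd (sub p→j @4)
  vgijhd → vgijpd (sub h→p @5)
Edit distance = 4.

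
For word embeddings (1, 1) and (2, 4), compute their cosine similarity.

With u = (1, 1), v = (2, 4):
u·v = 1·2 + 1·4 = 2 + 4 = 6.
|u| = √(1² + 1²) = √2, |v| = √(2² + 4²) = √20, so |u||v| = √(2·20) = √40.
cos θ = (u·v)/(|u||v|) = 6/√40 ≈ 0.9487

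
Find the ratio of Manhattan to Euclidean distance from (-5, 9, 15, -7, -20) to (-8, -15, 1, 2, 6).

L1 = |-5 - (-8)| + |9 - (-15)| + |15 - 1| + |-7 - 2| + |-20 - 6| = 3 + 24 + 14 + 9 + 26 = 76
L2 = √(3² + 24² + 14² + 9² + 26²) = √1538 ≈ 39.2173
L1 ≥ L2 always (equality iff movement is along one axis); L1 > L2 here.
Ratio L1/L2 = 76/√1538 ≈ 1.9379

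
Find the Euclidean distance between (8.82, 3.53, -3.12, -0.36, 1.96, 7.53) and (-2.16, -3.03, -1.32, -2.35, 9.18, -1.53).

√(Σ(x_i - y_i)²) = √((8.82 - (-2.16))² + (3.53 - (-3.03))² + (-3.12 - (-1.32))² + (-0.36 - (-2.35))² + (1.96 - 9.18)² + (7.53 - (-1.53))²)
= √(10.98² + 6.56² + (-1.8)² + 1.99² + (-7.22)² + 9.06²) = √(120.5604 + 43.0336 + 3.24 + 3.9601 + 52.1284 + 82.0836) = √305.0061 ≈ 17.4644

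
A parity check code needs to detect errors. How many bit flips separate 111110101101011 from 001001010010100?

Differing positions: 1, 2, 4, 5, 6, 7, 8, 9, 10, 11, 12, 13, 14, 15. Hamming distance = 14.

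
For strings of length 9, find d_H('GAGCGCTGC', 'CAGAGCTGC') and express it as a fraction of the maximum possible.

Differing positions: 1, 4. Hamming distance = 2. The maximum possible Hamming distance for length-9 strings is 9, so d_H/9 = 2/9 ≈ 0.2222.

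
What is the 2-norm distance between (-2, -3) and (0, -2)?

(Σ|x_i - y_i|^2)^(1/2) = (|-2 - 0|^2 + |-3 - (-2)|^2)^(1/2)
= (2^2 + 1^2)^(1/2) = (4 + 1)^(1/2) = (5)^(1/2) ≈ 2.2361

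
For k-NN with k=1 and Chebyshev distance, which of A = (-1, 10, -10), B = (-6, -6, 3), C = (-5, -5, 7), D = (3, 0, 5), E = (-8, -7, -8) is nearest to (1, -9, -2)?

Distances: d(A) = 19, d(B) = 7, d(C) = 9, d(D) = 9, d(E) = 9. Nearest: B = (-6, -6, 3) with distance 7.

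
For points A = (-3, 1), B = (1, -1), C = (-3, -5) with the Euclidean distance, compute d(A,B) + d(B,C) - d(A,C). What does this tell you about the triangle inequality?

d(A,B) = √(4² + 2²) = √20 ≈ 4.4721, d(B,C) = √(4² + 4²) = √32 ≈ 5.6569, d(A,C) = √(0² + 6²) = √36 = 6.
d(A,B) + d(B,C) - d(A,C) = 4.4721 + 5.6569 - 6 = 10.129 - 6 = 4.129 (to 4 decimal places). This is ≥ 0, so the triangle inequality holds for these points.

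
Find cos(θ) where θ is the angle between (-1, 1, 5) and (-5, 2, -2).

With u = (-1, 1, 5), v = (-5, 2, -2):
u·v = (-1)·(-5) + 1·2 + 5·(-2) = 5 + 2 + (-10) = -3.
|u| = √((-1)² + 1² + 5²) = √27, |v| = √((-5)² + 2² + (-2)²) = √33, so |u||v| = √(27·33) = √891.
cos θ = (u·v)/(|u||v|) = -3/√891 ≈ -0.1005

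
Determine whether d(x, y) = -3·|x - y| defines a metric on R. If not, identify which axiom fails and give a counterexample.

No. With c = -3 < 0, d fails non-negativity: d(2, 4) = -3·|2 - 4| = -3·2 = -6 < 0.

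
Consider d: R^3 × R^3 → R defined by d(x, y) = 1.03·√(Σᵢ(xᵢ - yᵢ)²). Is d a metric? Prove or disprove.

Yes. The L2 (Euclidean) norm induces a metric on R^3, and multiplying a metric by a positive constant 1.03 > 0 preserves all four axioms: non-negativity (1.03·||x-y|| ≥ 0), identity (1.03·||x-y|| = 0 ⟺ ||x-y|| = 0 ⟺ x = y), symmetry (||x-y|| = ||y-x||), and the triangle inequality (1.03·||x-z|| ≤ 1.03·||x-y|| + 1.03·||y-z||). So d is a metric.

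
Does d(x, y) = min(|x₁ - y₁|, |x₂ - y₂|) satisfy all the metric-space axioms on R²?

No. d fails identity of indiscernibles: take x = (3, 0) and y = (3, 5). Then d(x,y) = min(|3 - 3|, |0 - 5|) = min(0, 5) = 0, yet x ≠ y.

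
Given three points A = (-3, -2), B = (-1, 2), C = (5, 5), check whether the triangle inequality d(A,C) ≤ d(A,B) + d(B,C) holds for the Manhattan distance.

d(A,B) = 2 + 4 = 6, d(B,C) = 6 + 3 = 9, d(A,C) = 8 + 7 = 15.
d(A,C) = 15 ≤ 6 + 9 = 15. Triangle inequality is satisfied.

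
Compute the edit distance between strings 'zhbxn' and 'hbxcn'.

Let D[i][j] be the edit distance between the first i characters of 'zhbxn' and the first j characters of 'hbxcn', with D[i][0] = i, D[0][j] = j, and D[i][j] = D[i-1][j-1] if the characters match, else 1 + min(D[i-1][j], D[i][j-1], D[i-1][j-1]). Filling the table (rows: prefixes of 'zhbxn', columns: prefixes of 'hbxcn'):
     ε  h  b  x  c  n
  ε  0  1  2  3  4  5
  z  1  1  2  3  4  5
  h  2  1  2  3  4  5
  b  3  2  1  2  3  4
  x  4  3  2  1  2  3
  n  5  4  3  2  2  2
The bottom-right entry gives D[5][5] = 2, so no sequence of fewer than 2 edits works. Backtracking through the table gives one optimal edit sequence (2 edits):
  zhbxn → hbxn (del z @1)
  hbxn → hbxcn (ins c @4)
Edit distance = 2.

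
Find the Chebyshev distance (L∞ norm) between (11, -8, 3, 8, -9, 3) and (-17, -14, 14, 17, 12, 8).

max(|x_i - y_i|) = max(|11 - (-17)|, |-8 - (-14)|, |3 - 14|, |8 - 17|, |-9 - 12|, |3 - 8|) = max(28, 6, 11, 9, 21, 5) = 28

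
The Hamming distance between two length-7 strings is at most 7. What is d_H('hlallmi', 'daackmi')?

Differing positions: 1, 2, 4, 5. Hamming distance = 4. The maximum possible Hamming distance for length-7 strings is 7, so d_H/7 = 4/7 ≈ 0.5714.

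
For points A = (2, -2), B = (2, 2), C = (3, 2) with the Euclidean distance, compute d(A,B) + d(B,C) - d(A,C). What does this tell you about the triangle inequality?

d(A,B) = √(0² + 4²) = √16 = 4, d(B,C) = √(1² + 0²) = √1 = 1, d(A,C) = √(1² + 4²) = √17 ≈ 4.1231.
d(A,B) + d(B,C) - d(A,C) = 4 + 1 - 4.1231 = 5 - 4.1231 = 0.8769 (to 4 decimal places). This is ≥ 0, so the triangle inequality holds for these points.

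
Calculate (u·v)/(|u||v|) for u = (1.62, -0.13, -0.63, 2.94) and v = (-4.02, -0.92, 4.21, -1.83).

With u = (1.62, -0.13, -0.63, 2.94), v = (-4.02, -0.92, 4.21, -1.83):
u·v = 1.62·(-4.02) + (-0.13)·(-0.92) + (-0.63)·4.21 + 2.94·(-1.83) = (-6.5124) + 0.1196 + (-2.6523) + (-5.3802) = -14.4253.
|u| = √(1.62² + (-0.13)² + (-0.63)² + 2.94²) = √(2.6244 + 0.0169 + 0.3969 + 8.6436) = √11.6818, |v| = √((-4.02)² + (-0.92)² + 4.21² + (-1.83)²) = √(16.1604 + 0.8464 + 17.7241 + 3.3489) = √38.0798.
cos θ = (u·v)/(|u||v|) = -14.4253/(√11.6818·√38.0798) ≈ -0.6839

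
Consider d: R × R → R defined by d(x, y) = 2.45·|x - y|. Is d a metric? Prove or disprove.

Yes. Since |x - y| is a metric on R and 2.45 > 0, the positive scalar multiple 2.45·|x - y| is also a metric: scaling by a positive constant preserves non-negativity, identity (d=0 ⟺ |x-y|=0 ⟺ x=y), symmetry, and the triangle inequality.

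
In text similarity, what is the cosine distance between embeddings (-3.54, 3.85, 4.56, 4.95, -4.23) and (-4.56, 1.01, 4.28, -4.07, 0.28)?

With u = (-3.54, 3.85, 4.56, 4.95, -4.23), v = (-4.56, 1.01, 4.28, -4.07, 0.28):
u·v = (-3.54)·(-4.56) + 3.85·1.01 + 4.56·4.28 + 4.95·(-4.07) + (-4.23)·0.28 = 16.1424 + 3.8885 + 19.5168 + (-20.1465) + (-1.1844) = 18.2168.
|u| = √((-3.54)² + 3.85² + 4.56² + 4.95² + (-4.23)²) = √(12.5316 + 14.8225 + 20.7936 + 24.5025 + 17.8929) = √90.5431, |v| = √((-4.56)² + 1.01² + 4.28² + (-4.07)² + 0.28²) = √(20.7936 + 1.0201 + 18.3184 + 16.5649 + 0.0784) = √56.7754.
cos θ = (u·v)/(|u||v|) = 18.2168/(√90.5431·√56.7754) ≈ 0.2541
Cosine distance = 1 - cos θ ≈ 1 - 0.2541 = 0.7459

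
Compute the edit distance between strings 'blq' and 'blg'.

Let D[i][j] be the edit distance between the first i characters of 'blq' and the first j characters of 'blg', with D[i][0] = i, D[0][j] = j, and D[i][j] = D[i-1][j-1] if the characters match, else 1 + min(D[i-1][j], D[i][j-1], D[i-1][j-1]). Filling the table (rows: prefixes of 'blq', columns: prefixes of 'blg'):
     ε  b  l  g
  ε  0  1  2  3
  b  1  0  1  2
  l  2  1  0  1
  q  3  2  1  1
The bottom-right entry gives D[3][3] = 1, so no sequence of fewer than 1 edit works. Backtracking through the table gives one optimal edit sequence (1 edit):
  blq → blg (sub q→g @3)
Edit distance = 1.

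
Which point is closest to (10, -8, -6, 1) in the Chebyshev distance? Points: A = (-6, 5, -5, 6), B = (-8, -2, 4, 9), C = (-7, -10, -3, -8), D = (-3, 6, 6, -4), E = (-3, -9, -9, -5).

Distances: d(A) = 16, d(B) = 18, d(C) = 17, d(D) = 14, d(E) = 13. Nearest: E = (-3, -9, -9, -5) with distance 13.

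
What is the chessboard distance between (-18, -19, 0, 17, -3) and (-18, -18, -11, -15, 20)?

max(|x_i - y_i|) = max(|-18 - (-18)|, |-19 - (-18)|, |0 - (-11)|, |17 - (-15)|, |-3 - 20|) = max(0, 1, 11, 32, 23) = 32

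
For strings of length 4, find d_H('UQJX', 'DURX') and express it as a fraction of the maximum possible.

Differing positions: 1, 2, 3. Hamming distance = 3. The maximum possible Hamming distance for length-4 strings is 4, so d_H/4 = 3/4 = 0.75.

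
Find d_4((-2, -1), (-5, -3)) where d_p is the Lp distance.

(Σ|x_i - y_i|^4)^(1/4) = (|-2 - (-5)|^4 + |-1 - (-3)|^4)^(1/4)
= (3^4 + 2^4)^(1/4) = (81 + 16)^(1/4) = (97)^(1/4) ≈ 3.1383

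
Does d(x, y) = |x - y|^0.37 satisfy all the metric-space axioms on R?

Yes. With 0 < p = 0.37 ≤ 1, d(x,y) = |x-y|^0.37 is a metric on R. Non-negativity and symmetry are immediate; |x-y|^0.37 = 0 ⟺ |x-y| = 0 ⟺ x = y. For the triangle inequality, the function t ↦ t^0.37 is subadditive on [0,∞) when p ≤ 1, so |x-z|^0.37 ≤ (|x-y| + |y-z|)^0.37 ≤ |x-y|^0.37 + |y-z|^0.37.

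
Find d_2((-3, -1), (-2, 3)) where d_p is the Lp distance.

(Σ|x_i - y_i|^2)^(1/2) = (|-3 - (-2)|^2 + |-1 - 3|^2)^(1/2)
= (1^2 + 4^2)^(1/2) = (1 + 16)^(1/2) = (17)^(1/2) ≈ 4.1231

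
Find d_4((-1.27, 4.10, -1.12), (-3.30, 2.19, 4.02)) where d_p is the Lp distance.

(Σ|x_i - y_i|^4)^(1/4) = (|-1.27 - (-3.3)|^4 + |4.1 - 2.19|^4 + |-1.12 - 4.02|^4)^(1/4)
= (2.03^4 + 1.91^4 + 5.14^4)^(1/4) ≈ (16.9818 + 13.3086 + 697.9953)^(1/4) = (728.2857)^(1/4) ≈ 5.1949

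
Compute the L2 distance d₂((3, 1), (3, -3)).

√(Σ(x_i - y_i)²) = √((3 - 3)² + (1 - (-3))²)
= √(0² + 4²) = √(0 + 16) = √16 = 4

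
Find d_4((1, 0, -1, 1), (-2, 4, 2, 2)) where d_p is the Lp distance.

(Σ|x_i - y_i|^4)^(1/4) = (|1 - (-2)|^4 + |0 - 4|^4 + |-1 - 2|^4 + |1 - 2|^4)^(1/4)
= (3^4 + 4^4 + 3^4 + 1^4)^(1/4) = (81 + 256 + 81 + 1)^(1/4) = (419)^(1/4) ≈ 4.5243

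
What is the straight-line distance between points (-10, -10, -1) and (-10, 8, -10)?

√(Σ(x_i - y_i)²) = √((-10 - (-10))² + (-10 - 8)² + (-1 - (-10))²)
= √(0² + (-18)² + 9²) = √(0 + 324 + 81) = √405 ≈ 20.1246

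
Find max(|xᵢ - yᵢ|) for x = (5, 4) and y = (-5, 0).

max(|x_i - y_i|) = max(|5 - (-5)|, |4 - 0|) = max(10, 4) = 10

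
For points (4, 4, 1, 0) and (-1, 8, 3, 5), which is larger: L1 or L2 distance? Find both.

L1 = |4 - (-1)| + |4 - 8| + |1 - 3| + |0 - 5| = 5 + 4 + 2 + 5 = 16
L2 = √(5² + 4² + 2² + 5²) = √70 ≈ 8.3666
L1 ≥ L2 always (equality iff movement is along one axis); L1 > L2 here.
Ratio L1/L2 = 16/√70 ≈ 1.9124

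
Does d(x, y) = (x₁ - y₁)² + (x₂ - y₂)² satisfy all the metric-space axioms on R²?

No. The squared Euclidean distance fails the triangle inequality. Counterexample: x = (0, 0), y = (3, 4), z = (6, 8). d(x,z) = 6² + 8² = 100, but d(x,y) + d(y,z) = (3² + 4²) + (3² + 4²) = 25 + 25 = 50. Since 100 > 50, the triangle inequality is violated. (Note: √d, the ordinary Euclidean distance, IS a metric.)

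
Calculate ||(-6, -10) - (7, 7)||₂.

√(Σ(x_i - y_i)²) = √((-6 - 7)² + (-10 - 7)²)
= √((-13)² + (-17)²) = √(169 + 289) = √458 ≈ 21.4009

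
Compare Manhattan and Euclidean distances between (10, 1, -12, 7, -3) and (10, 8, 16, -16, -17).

L1 = |10 - 10| + |1 - 8| + |-12 - 16| + |7 - (-16)| + |-3 - (-17)| = 0 + 7 + 28 + 23 + 14 = 72
L2 = √(0² + 7² + 28² + 23² + 14²) = √1558 ≈ 39.4715
L1 ≥ L2 always (equality iff movement is along one axis); L1 > L2 here.
Ratio L1/L2 = 72/√1558 ≈ 1.8241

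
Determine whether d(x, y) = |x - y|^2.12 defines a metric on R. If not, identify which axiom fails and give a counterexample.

No. d(x,y) = |x-y|^2.12 fails the triangle inequality since p = 2.12 > 1. Counterexample: x = -2, y = 8, z = 16. d(x,z) = |-2 - 16|^2.12 = 18^2.12 ≈ 458.3294, but d(x,y) + d(y,z) = 10^2.12 + 8^2.12 ≈ 131.8257 + 82.1393 = 213.965. Since 458.3294 > 213.965, the triangle inequality is violated.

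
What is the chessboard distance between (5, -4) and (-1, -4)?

max(|x_i - y_i|) = max(|5 - (-1)|, |-4 - (-4)|) = max(6, 0) = 6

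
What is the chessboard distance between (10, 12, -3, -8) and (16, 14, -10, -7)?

max(|x_i - y_i|) = max(|10 - 16|, |12 - 14|, |-3 - (-10)|, |-8 - (-7)|) = max(6, 2, 7, 1) = 7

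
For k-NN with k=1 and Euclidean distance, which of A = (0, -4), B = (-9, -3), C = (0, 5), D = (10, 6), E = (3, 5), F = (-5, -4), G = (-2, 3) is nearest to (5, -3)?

Distances: d(A) ≈ 5.099, d(B) = 14, d(C) ≈ 9.434, d(D) ≈ 10.2956, d(E) ≈ 8.2462, d(F) ≈ 10.0499, d(G) ≈ 9.2195. Nearest: A = (0, -4) with distance 5.099.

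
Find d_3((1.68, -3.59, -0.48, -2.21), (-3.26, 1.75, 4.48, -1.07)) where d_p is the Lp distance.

(Σ|x_i - y_i|^3)^(1/3) = (|1.68 - (-3.26)|^3 + |-3.59 - 1.75|^3 + |-0.48 - 4.48|^3 + |-2.21 - (-1.07)|^3)^(1/3)
= (4.94^3 + 5.34^3 + 4.96^3 + 1.14^3)^(1/3) ≈ (120.5538 + 152.2733 + 122.0239 + 1.4815)^(1/3) = (396.3325)^(1/3) ≈ 7.3455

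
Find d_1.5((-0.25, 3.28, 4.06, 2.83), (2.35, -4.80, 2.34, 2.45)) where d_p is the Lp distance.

(Σ|x_i - y_i|^1.5)^(1/1.5) = (|-0.25 - 2.35|^1.5 + |3.28 - (-4.8)|^1.5 + |4.06 - 2.34|^1.5 + |2.83 - 2.45|^1.5)^(1/1.5)
= (2.6^1.5 + 8.08^1.5 + 1.72^1.5 + 0.38^1.5)^(1/1.5) ≈ (4.1924 + 22.9677 + 2.2558 + 0.2342)^(1/1.5) = (29.6501)^(1/1.5) ≈ 9.5797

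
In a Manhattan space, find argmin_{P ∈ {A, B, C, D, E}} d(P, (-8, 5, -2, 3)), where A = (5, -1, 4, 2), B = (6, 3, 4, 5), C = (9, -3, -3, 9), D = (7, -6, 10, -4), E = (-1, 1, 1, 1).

Distances: d(A) = 26, d(B) = 24, d(C) = 32, d(D) = 45, d(E) = 16. Nearest: E = (-1, 1, 1, 1) with distance 16.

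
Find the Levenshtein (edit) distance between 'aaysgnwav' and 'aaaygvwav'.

Let D[i][j] be the edit distance between the first i characters of 'aaysgnwav' and the first j characters of 'aaaygvwav', with D[i][0] = i, D[0][j] = j, and D[i][j] = D[i-1][j-1] if the characters match, else 1 + min(D[i-1][j], D[i][j-1], D[i-1][j-1]). Filling the table (rows: prefixes of 'aaysgnwav', columns: prefixes of 'aaaygvwav'):
     ε  a  a  a  y  g  v  w  a  v
  ε  0  1  2  3  4  5  6  7  8  9
  a  1  0  1  2  3  4  5  6  7  8
  a  2  1  0  1  2  3  4  5  6  7
  y  3  2  1  1  1  2  3  4  5  6
  s  4  3  2  2  2  2  3  4  5  6
  g  5  4  3  3  3  2  3  4  5  6
  n  6  5  4  4  4  3  3  4  5  6
  w  7  6  5  5  5  4  4  3  4  5
  a  8  7  6  5  6  5  5  4  3  4
  v  9  8  7  6  6  6  5  5  4  3
The bottom-right entry gives D[9][9] = 3, so no sequence of fewer than 3 edits works. Backtracking through the table gives one optimal edit sequence (3 edits):
  aaysgnwav → aaasgnwav (sub y→a @3)
  aaasgnwav → aaaygnwav (sub s→y @4)
  aaaygnwav → aaaygvwav (sub n→v @6)
Edit distance = 3.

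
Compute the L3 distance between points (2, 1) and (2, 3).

(Σ|x_i - y_i|^3)^(1/3) = (|2 - 2|^3 + |1 - 3|^3)^(1/3)
= (0^3 + 2^3)^(1/3) = (0 + 8)^(1/3) = (8)^(1/3) = 2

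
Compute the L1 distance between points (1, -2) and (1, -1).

Σ|x_i - y_i| = |1 - 1| + |-2 - (-1)| = 0 + 1 = 1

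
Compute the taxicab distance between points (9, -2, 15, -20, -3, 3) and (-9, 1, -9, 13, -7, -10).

Σ|x_i - y_i| = |9 - (-9)| + |-2 - 1| + |15 - (-9)| + |-20 - 13| + |-3 - (-7)| + |3 - (-10)| = 18 + 3 + 24 + 33 + 4 + 13 = 95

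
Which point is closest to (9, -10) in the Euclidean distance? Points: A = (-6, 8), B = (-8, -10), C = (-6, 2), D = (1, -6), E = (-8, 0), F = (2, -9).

Distances: d(A) ≈ 23.4307, d(B) = 17, d(C) ≈ 19.2094, d(D) ≈ 8.9443, d(E) ≈ 19.7231, d(F) ≈ 7.0711. Nearest: F = (2, -9) with distance 7.0711.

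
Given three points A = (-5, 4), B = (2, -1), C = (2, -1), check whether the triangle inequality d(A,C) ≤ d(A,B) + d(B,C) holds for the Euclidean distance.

d(A,B) = √(7² + 5²) = √74 ≈ 8.6023, d(B,C) = √(0² + 0²) = √0 = 0, d(A,C) = √(7² + 5²) = √74 ≈ 8.6023.
d(A,C) ≈ 8.6023 ≤ 8.6023 + 0 = 8.6023. Triangle inequality is satisfied.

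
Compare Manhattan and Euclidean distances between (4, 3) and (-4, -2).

L1 = |4 - (-4)| + |3 - (-2)| = 8 + 5 = 13
L2 = √(8² + 5²) = √89 ≈ 9.434
L1 ≥ L2 always (equality iff movement is along one axis); L1 > L2 here.
Ratio L1/L2 = 13/√89 ≈ 1.378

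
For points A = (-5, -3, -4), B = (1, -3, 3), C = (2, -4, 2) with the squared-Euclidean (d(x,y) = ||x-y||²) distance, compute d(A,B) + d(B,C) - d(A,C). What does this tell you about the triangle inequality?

d(A,B) = 6² + 0² + 7² = 85, d(B,C) = 1² + 1² + 1² = 3, d(A,C) = 7² + 1² + 6² = 86.
d(A,B) + d(B,C) - d(A,C) = 85 + 3 - 86 = 88 - 86 = 2. This is ≥ 0, so the triangle inequality holds for these points.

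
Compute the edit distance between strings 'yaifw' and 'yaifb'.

Let D[i][j] be the edit distance between the first i characters of 'yaifw' and the first j characters of 'yaifb', with D[i][0] = i, D[0][j] = j, and D[i][j] = D[i-1][j-1] if the characters match, else 1 + min(D[i-1][j], D[i][j-1], D[i-1][j-1]). Filling the table (rows: prefixes of 'yaifw', columns: prefixes of 'yaifb'):
     ε  y  a  i  f  b
  ε  0  1  2  3  4  5
  y  1  0  1  2  3  4
  a  2  1  0  1  2  3
  i  3  2  1  0  1  2
  f  4  3  2  1  0  1
  w  5  4  3  2  1  1
The bottom-right entry gives D[5][5] = 1, so no sequence of fewer than 1 edit works. Backtracking through the table gives one optimal edit sequence (1 edit):
  yaifw → yaifb (sub w→b @5)
Edit distance = 1.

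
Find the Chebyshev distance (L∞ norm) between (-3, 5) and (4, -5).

max(|x_i - y_i|) = max(|-3 - 4|, |5 - (-5)|) = max(7, 10) = 10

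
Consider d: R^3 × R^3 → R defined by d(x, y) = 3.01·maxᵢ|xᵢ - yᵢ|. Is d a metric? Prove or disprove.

Yes. The L∞ (Chebyshev) norm induces a metric on R^3, and multiplying a metric by a positive constant 3.01 > 0 preserves all four axioms: non-negativity (3.01·||x-y|| ≥ 0), identity (3.01·||x-y|| = 0 ⟺ ||x-y|| = 0 ⟺ x = y), symmetry (||x-y|| = ||y-x||), and the triangle inequality (3.01·||x-z|| ≤ 3.01·||x-y|| + 3.01·||y-z||). So d is a metric.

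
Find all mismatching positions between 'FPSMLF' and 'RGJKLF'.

Differing positions: 1, 2, 3, 4. Hamming distance = 4.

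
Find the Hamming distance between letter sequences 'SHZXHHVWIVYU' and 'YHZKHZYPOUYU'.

Differing positions: 1, 4, 6, 7, 8, 9, 10. Hamming distance = 7.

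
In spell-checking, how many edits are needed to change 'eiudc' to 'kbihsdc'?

Let D[i][j] be the edit distance between the first i characters of 'eiudc' and the first j characters of 'kbihsdc', with D[i][0] = i, D[0][j] = j, and D[i][j] = D[i-1][j-1] if the characters match, else 1 + min(D[i-1][j], D[i][j-1], D[i-1][j-1]). Filling the table (rows: prefixes of 'eiudc', columns: prefixes of 'kbihsdc'):
     ε  k  b  i  h  s  d  c
  ε  0  1  2  3  4  5  6  7
  e  1  1  2  3  4  5  6  7
  i  2  2  2  2  3  4  5  6
  u  3  3  3  3  3  4  5  6
  d  4  4  4  4  4  4  4  5
  c  5  5  5  5  5  5  5  4
The bottom-right entry gives D[5][7] = 4, so no sequence of fewer than 4 edits works. Backtracking through the table gives one optimal edit sequence (4 edits):
  eiudc → keiudc (ins k @1)
  keiudc → kbiudc (sub e→b @2)
  kbiudc → kbihudc (ins h @4)
  kbihudc → kbihsdc (sub u→s @5)
Edit distance = 4.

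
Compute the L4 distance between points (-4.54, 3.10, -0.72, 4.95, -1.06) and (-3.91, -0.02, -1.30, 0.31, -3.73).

(Σ|x_i - y_i|^4)^(1/4) = (|-4.54 - (-3.91)|^4 + |3.1 - (-0.02)|^4 + |-0.72 - (-1.3)|^4 + |4.95 - 0.31|^4 + |-1.06 - (-3.73)|^4)^(1/4)
= (0.63^4 + 3.12^4 + 0.58^4 + 4.64^4 + 2.67^4)^(1/4) ≈ (0.1575 + 94.7585 + 0.1132 + 463.5237 + 50.8212)^(1/4) = (609.3741)^(1/4) ≈ 4.9685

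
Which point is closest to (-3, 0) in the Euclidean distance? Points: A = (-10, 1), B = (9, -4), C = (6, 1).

Distances: d(A) ≈ 7.0711, d(B) ≈ 12.6491, d(C) ≈ 9.0554. Nearest: A = (-10, 1) with distance 7.0711.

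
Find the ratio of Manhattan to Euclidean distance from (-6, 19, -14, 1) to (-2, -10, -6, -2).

L1 = |-6 - (-2)| + |19 - (-10)| + |-14 - (-6)| + |1 - (-2)| = 4 + 29 + 8 + 3 = 44
L2 = √(4² + 29² + 8² + 3²) = √930 ≈ 30.4959
L1 ≥ L2 always (equality iff movement is along one axis); L1 > L2 here.
Ratio L1/L2 = 44/√930 ≈ 1.4428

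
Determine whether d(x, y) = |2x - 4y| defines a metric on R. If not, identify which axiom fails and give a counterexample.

No. d fails symmetry: d(1, 2) = |2·1 - 4·2| = |-6| = 6, but d(2, 1) = |2·2 - 4·1| = |0| = 0. Since 6 ≠ 0, d(x,y) ≠ d(y,x) in general.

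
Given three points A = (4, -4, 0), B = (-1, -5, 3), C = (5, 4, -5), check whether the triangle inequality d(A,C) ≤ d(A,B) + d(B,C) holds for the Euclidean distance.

d(A,B) = √(5² + 1² + 3²) = √35 ≈ 5.9161, d(B,C) = √(6² + 9² + 8²) = √181 ≈ 13.4536, d(A,C) = √(1² + 8² + 5²) = √90 ≈ 9.4868.
d(A,C) ≈ 9.4868 ≤ 5.9161 + 13.4536 = 19.3697. Triangle inequality is satisfied.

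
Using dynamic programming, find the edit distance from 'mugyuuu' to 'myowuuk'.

Let D[i][j] be the edit distance between the first i characters of 'mugyuuu' and the first j characters of 'myowuuk', with D[i][0] = i, D[0][j] = j, and D[i][j] = D[i-1][j-1] if the characters match, else 1 + min(D[i-1][j], D[i][j-1], D[i-1][j-1]). Filling the table (rows: prefixes of 'mugyuuu', columns: prefixes of 'myowuuk'):
     ε  m  y  o  w  u  u  k
  ε  0  1  2  3  4  5  6  7
  m  1  0  1  2  3  4  5  6
  u  2  1  1  2  3  3  4  5
  g  3  2  2  2  3  4  4  5
  y  4  3  2  3  3  4  5  5
  u  5  4  3  3  4  3  4  5
  u  6  5  4  4  4  4  3  4
  u  7  6  5  5  5  4  4  4
The bottom-right entry gives D[7][7] = 4, so no sequence of fewer than 4 edits works. Backtracking through the table gives one optimal edit sequence (4 edits):
  mugyuuu → mygyuuu (sub u→y @2)
  mygyuuu → myoyuuu (sub g→o @3)
  myoyuuu → myowuuu (sub y→w @4)
  myowuuu → myowuuk (sub u→k @7)
Edit distance = 4.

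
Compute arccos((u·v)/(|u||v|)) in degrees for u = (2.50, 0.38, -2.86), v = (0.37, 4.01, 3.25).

With u = (2.50, 0.38, -2.86), v = (0.37, 4.01, 3.25):
u·v = 2.5·0.37 + 0.38·4.01 + (-2.86)·3.25 = 0.925 + 1.5238 + (-9.295) = -6.8462.
|u| = √(2.5² + 0.38² + (-2.86)²) = √(6.25 + 0.1444 + 8.1796) = √14.574, |v| = √(0.37² + 4.01² + 3.25²) = √(0.1369 + 16.0801 + 10.5625) = √26.7795.
cos θ = (u·v)/(|u||v|) = -6.8462/(√14.574·√26.7795) ≈ -0.346544
θ = arccos(-0.346544) ≈ 110.28°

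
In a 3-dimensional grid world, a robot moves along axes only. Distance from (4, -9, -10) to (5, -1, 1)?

Σ|x_i - y_i| = |4 - 5| + |-9 - (-1)| + |-10 - 1| = 1 + 8 + 11 = 20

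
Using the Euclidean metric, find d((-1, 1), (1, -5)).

√(Σ(x_i - y_i)²) = √((-1 - 1)² + (1 - (-5))²)
= √((-2)² + 6²) = √(4 + 36) = √40 ≈ 6.3246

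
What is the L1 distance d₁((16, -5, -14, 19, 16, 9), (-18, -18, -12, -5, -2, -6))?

Σ|x_i - y_i| = |16 - (-18)| + |-5 - (-18)| + |-14 - (-12)| + |19 - (-5)| + |16 - (-2)| + |9 - (-6)| = 34 + 13 + 2 + 24 + 18 + 15 = 106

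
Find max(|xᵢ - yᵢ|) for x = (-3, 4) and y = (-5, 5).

max(|x_i - y_i|) = max(|-3 - (-5)|, |4 - 5|) = max(2, 1) = 2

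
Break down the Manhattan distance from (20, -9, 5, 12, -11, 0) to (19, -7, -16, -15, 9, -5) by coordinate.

Σ|x_i - y_i| = |20 - 19| + |-9 - (-7)| + |5 - (-16)| + |12 - (-15)| + |-11 - 9| + |0 - (-5)| = 1 + 2 + 21 + 27 + 20 + 5 = 76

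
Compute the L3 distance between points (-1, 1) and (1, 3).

(Σ|x_i - y_i|^3)^(1/3) = (|-1 - 1|^3 + |1 - 3|^3)^(1/3)
= (2^3 + 2^3)^(1/3) = (8 + 8)^(1/3) = (16)^(1/3) ≈ 2.5198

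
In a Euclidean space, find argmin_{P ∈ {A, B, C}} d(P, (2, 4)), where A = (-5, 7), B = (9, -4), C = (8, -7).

Distances: d(A) ≈ 7.6158, d(B) ≈ 10.6301, d(C) ≈ 12.53. Nearest: A = (-5, 7) with distance 7.6158.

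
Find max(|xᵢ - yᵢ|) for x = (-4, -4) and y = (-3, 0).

max(|x_i - y_i|) = max(|-4 - (-3)|, |-4 - 0|) = max(1, 4) = 4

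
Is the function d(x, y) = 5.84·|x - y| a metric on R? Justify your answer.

Yes. Since |x - y| is a metric on R and 5.84 > 0, the positive scalar multiple 5.84·|x - y| is also a metric: scaling by a positive constant preserves non-negativity, identity (d=0 ⟺ |x-y|=0 ⟺ x=y), symmetry, and the triangle inequality.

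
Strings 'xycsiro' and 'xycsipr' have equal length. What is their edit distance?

Let D[i][j] be the edit distance between the first i characters of 'xycsiro' and the first j characters of 'xycsipr', with D[i][0] = i, D[0][j] = j, and D[i][j] = D[i-1][j-1] if the characters match, else 1 + min(D[i-1][j], D[i][j-1], D[i-1][j-1]). Filling the table (rows: prefixes of 'xycsiro', columns: prefixes of 'xycsipr'):
     ε  x  y  c  s  i  p  r
  ε  0  1  2  3  4  5  6  7
  x  1  0  1  2  3  4  5  6
  y  2  1  0  1  2  3  4  5
  c  3  2  1  0  1  2  3  4
  s  4  3  2  1  0  1  2  3
  i  5  4  3  2  1  0  1  2
  r  6  5  4  3  2  1  1  1
  o  7  6  5  4  3  2  2  2
The bottom-right entry gives D[7][7] = 2, so no sequence of fewer than 2 edits works. Backtracking through the table gives one optimal edit sequence (2 edits):
  xycsiro → xycsipo (sub r→p @6)
  xycsipo → xycsipr (sub o→r @7)
Edit distance = 2.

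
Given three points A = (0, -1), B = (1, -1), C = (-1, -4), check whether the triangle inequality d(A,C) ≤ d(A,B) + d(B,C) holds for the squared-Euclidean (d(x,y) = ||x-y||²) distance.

d(A,B) = 1² + 0² = 1, d(B,C) = 2² + 3² = 13, d(A,C) = 1² + 3² = 10.
d(A,C) = 10 ≤ 1 + 13 = 14. Triangle inequality is satisfied.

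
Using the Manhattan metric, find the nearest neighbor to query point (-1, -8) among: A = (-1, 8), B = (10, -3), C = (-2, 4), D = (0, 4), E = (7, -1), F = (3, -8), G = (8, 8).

Distances: d(A) = 16, d(B) = 16, d(C) = 13, d(D) = 13, d(E) = 15, d(F) = 4, d(G) = 25. Nearest: F = (3, -8) with distance 4.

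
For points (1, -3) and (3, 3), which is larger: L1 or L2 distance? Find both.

L1 = |1 - 3| + |-3 - 3| = 2 + 6 = 8
L2 = √(2² + 6²) = √40 ≈ 6.3246
L1 ≥ L2 always (equality iff movement is along one axis); L1 > L2 here.
Ratio L1/L2 = 8/√40 ≈ 1.2649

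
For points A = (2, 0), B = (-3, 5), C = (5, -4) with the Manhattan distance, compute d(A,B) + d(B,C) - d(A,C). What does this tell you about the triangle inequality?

d(A,B) = 5 + 5 = 10, d(B,C) = 8 + 9 = 17, d(A,C) = 3 + 4 = 7.
d(A,B) + d(B,C) - d(A,C) = 10 + 17 - 7 = 27 - 7 = 20. This is ≥ 0, so the triangle inequality holds for these points.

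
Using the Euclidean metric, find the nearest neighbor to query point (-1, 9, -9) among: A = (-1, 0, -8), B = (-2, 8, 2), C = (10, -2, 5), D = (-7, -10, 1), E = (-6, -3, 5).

Distances: d(A) ≈ 9.0554, d(B) ≈ 11.0905, d(C) ≈ 20.9284, d(D) ≈ 22.2935, d(E) ≈ 19.105. Nearest: A = (-1, 0, -8) with distance 9.0554.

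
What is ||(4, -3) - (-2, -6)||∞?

max(|x_i - y_i|) = max(|4 - (-2)|, |-3 - (-6)|) = max(6, 3) = 6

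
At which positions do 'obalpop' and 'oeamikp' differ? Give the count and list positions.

Differing positions: 2, 4, 5, 6. Hamming distance = 4.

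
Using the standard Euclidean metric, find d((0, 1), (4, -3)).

√(Σ(x_i - y_i)²) = √((0 - 4)² + (1 - (-3))²)
= √((-4)² + 4²) = √(16 + 16) = √32 ≈ 5.6569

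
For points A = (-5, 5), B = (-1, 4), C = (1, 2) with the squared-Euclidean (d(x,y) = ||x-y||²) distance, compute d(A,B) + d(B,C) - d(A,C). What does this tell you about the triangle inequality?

d(A,B) = 4² + 1² = 17, d(B,C) = 2² + 2² = 8, d(A,C) = 6² + 3² = 45.
d(A,B) + d(B,C) - d(A,C) = 17 + 8 - 45 = 25 - 45 = -20. This is < 0, so the triangle inequality FAILS for these points (squared-Euclidean is not a metric).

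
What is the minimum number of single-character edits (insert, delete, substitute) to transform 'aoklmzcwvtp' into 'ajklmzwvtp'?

Let D[i][j] be the edit distance between the first i characters of 'aoklmzcwvtp' and the first j characters of 'ajklmzwvtp', with D[i][0] = i, D[0][j] = j, and D[i][j] = D[i-1][j-1] if the characters match, else 1 + min(D[i-1][j], D[i][j-1], D[i-1][j-1]). Filling the table (rows: prefixes of 'aoklmzcwvtp', columns: prefixes of 'ajklmzwvtp'):
     ε  a  j  k  l  m  z  w  v  t  p
  ε  0  1  2  3  4  5  6  7  8  9 10
  a  1  0  1  2  3  4  5  6  7  8  9
  o  2  1  1  2  3  4  5  6  7  8  9
  k  3  2  2  1  2  3  4  5  6  7  8
  l  4  3  3  2  1  2  3  4  5  6  7
  m  5  4  4  3  2  1  2  3  4  5  6
  z  6  5  5  4  3  2  1  2  3  4  5
  c  7  6  6  5  4  3  2  2  3  4  5
  w  8  7  7  6  5  4  3  2  3  4  5
  v  9  8  8  7  6  5  4  3  2  3  4
  t 10  9  9  8  7  6  5  4  3  2  3
  p 11 10 10  9  8  7  6  5  4  3  2
The bottom-right entry gives D[11][10] = 2, so no sequence of fewer than 2 edits works. Backtracking through the table gives one optimal edit sequence (2 edits):
  aoklmzcwvtp → ajklmzcwvtp (sub o→j @2)
  ajklmzcwvtp → ajklmzwvtp (del c @7)
Edit distance = 2.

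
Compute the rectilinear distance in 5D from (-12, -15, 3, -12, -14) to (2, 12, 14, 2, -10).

Σ|x_i - y_i| = |-12 - 2| + |-15 - 12| + |3 - 14| + |-12 - 2| + |-14 - (-10)| = 14 + 27 + 11 + 14 + 4 = 70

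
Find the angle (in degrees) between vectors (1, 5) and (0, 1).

With u = (1, 5), v = (0, 1):
u·v = 1·0 + 5·1 = 0 + 5 = 5.
|u| = √(1² + 5²) = √26, |v| = √(0² + 1²) = √1, so |u||v| = √(26·1) = √26.
cos θ = (u·v)/(|u||v|) = 5/√26 ≈ 0.980581
θ = arccos(0.980581) ≈ 11.31°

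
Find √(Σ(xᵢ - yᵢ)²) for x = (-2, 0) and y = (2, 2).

√(Σ(x_i - y_i)²) = √((-2 - 2)² + (0 - 2)²)
= √((-4)² + (-2)²) = √(16 + 4) = √20 ≈ 4.4721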